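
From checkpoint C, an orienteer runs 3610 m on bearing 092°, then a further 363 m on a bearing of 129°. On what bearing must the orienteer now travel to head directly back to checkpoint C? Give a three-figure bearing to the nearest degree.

Leg 1 (092°, 3610 m): east 3610 sin 92° = 3607.80, north 3610 cos 92° = -125.99
Leg 2 (129°, 363 m): east 363 sin 129° = 282.10, north 363 cos 129° = -228.44
Net displacement: 3889.90 east, -354.43 north. Direction back to start is (-3889.90, 354.43): bearing = atan2(-3889.90, 354.43) mod 360° = 275.21° ≈ 275°.

275°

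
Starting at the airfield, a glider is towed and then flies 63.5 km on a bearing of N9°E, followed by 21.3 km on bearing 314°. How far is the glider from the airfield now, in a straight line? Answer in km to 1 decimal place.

77.7 km

Leg 1 (N9°E, 63.5 km): east 63.5 sin 9° = 9.93, north 63.5 cos 9° = 62.72
Leg 2 (314°, 21.3 km): east 21.3 sin 314° = -15.32, north 21.3 cos 314° = 14.80
Net: -5.39 east, 77.51 north. Distance = √((-5.39)² + (77.51)²) = 77.701 km.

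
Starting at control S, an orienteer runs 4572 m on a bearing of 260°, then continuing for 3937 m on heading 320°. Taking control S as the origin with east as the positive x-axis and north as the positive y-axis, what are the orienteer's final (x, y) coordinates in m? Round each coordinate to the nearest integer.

(-7033, 2222)

Leg 1 (260°, 4572 m): east 4572 sin 260° = -4502.54, north 4572 cos 260° = -793.92
Leg 2 (320°, 3937 m): east 3937 sin 320° = -2530.65, north 3937 cos 320° = 3015.92
Summing: -7033.20 m east, 2222.00 m north → (-7033, 2222).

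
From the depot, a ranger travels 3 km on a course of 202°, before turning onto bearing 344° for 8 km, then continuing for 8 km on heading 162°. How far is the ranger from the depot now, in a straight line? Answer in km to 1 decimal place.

Leg 1 (202°, 3 km): east 3 sin 202° = -1.12, north 3 cos 202° = -2.78
Leg 2 (344°, 8 km): east 8 sin 344° = -2.21, north 8 cos 344° = 7.69
Leg 3 (162°, 8 km): east 8 sin 162° = 2.47, north 8 cos 162° = -7.61
Net: -0.86 east, -2.70 north. Distance = √((-0.86)² + (-2.70)²) = 2.833 km.

2.8 km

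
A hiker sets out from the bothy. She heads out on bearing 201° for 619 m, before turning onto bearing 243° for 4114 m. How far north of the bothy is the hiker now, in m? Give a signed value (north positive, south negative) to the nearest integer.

-2446 m

Leg 1 (201°, 619 m): east 619 sin 201° = -221.83, north 619 cos 201° = -577.89
Leg 2 (243°, 4114 m): east 4114 sin 243° = -3665.60, north 4114 cos 243° = -1867.72
Net north component: -2445.60 m.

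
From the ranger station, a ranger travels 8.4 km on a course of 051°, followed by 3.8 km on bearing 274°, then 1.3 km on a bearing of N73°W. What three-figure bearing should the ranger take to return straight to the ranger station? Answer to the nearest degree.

194°

Leg 1 (051°, 8.4 km): east 8.4 sin 51° = 6.53, north 8.4 cos 51° = 5.29
Leg 2 (274°, 3.8 km): east 3.8 sin 274° = -3.79, north 3.8 cos 274° = 0.27
Leg 3 (N73°W, 1.3 km): east 1.3 sin 287° = -1.24, north 1.3 cos 287° = 0.38
Net displacement: 1.49 east, 5.93 north. Direction back to start is (-1.49, -5.93): bearing = atan2(-1.49, -5.93) mod 360° = 194.14° ≈ 194°.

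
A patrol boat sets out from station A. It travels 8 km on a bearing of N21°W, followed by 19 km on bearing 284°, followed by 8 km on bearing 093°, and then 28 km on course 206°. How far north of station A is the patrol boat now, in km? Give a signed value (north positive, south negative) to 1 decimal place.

Leg 1 (N21°W, 8 km): east 8 sin 339° = -2.87, north 8 cos 339° = 7.47
Leg 2 (284°, 19 km): east 19 sin 284° = -18.44, north 19 cos 284° = 4.60
Leg 3 (093°, 8 km): east 8 sin 93° = 7.99, north 8 cos 93° = -0.42
Leg 4 (206°, 28 km): east 28 sin 206° = -12.27, north 28 cos 206° = -25.17
Net north component: -13.52 km.

-13.5 km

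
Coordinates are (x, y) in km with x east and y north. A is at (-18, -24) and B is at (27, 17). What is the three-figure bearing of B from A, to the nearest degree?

Δeast = 27 − -18 = 45.00; Δnorth = 17 − -24 = 41.00.
Bearing = atan2(Δeast, Δnorth) mod 360° = 47.66° ≈ 048°.

048°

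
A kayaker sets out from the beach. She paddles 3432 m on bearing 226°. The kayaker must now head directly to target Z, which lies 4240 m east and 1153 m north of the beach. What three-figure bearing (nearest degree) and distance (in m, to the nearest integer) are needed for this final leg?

Leg 1 (226°, 3432 m): east 3432 sin 226° = -2468.77, north 3432 cos 226° = -2384.07
Current position: (-2468.77, -2384.07). Target: (4240, 1153). Remaining: Δeast = 6708.77, Δnorth = 3537.07.
Bearing = atan2(6708.77, 3537.07) mod 360° = 62.20°; distance = √((6708.77)² + (3537.07)²) = 7584.095 m.

062°, 7584 m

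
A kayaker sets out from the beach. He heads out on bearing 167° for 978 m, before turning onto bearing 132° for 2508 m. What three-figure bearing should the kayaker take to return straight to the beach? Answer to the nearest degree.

Leg 1 (167°, 978 m): east 978 sin 167° = 220.00, north 978 cos 167° = -952.93
Leg 2 (132°, 2508 m): east 2508 sin 132° = 1863.81, north 2508 cos 132° = -1678.18
Net displacement: 2083.81 east, -2631.11 north. Direction back to start is (-2083.81, 2631.11): bearing = atan2(-2083.81, 2631.11) mod 360° = 321.62° ≈ 322°.

322°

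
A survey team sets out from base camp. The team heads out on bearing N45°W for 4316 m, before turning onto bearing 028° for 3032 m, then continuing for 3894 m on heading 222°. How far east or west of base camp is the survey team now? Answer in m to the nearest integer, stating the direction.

4234 m west

Leg 1 (N45°W, 4316 m): east 4316 sin 315° = -3051.87, north 4316 cos 315° = 3051.87
Leg 2 (028°, 3032 m): east 3032 sin 28° = 1423.44, north 3032 cos 28° = 2677.10
Leg 3 (222°, 3894 m): east 3894 sin 222° = -2605.59, north 3894 cos 222° = -2893.81
Net east component: -4234.03 m.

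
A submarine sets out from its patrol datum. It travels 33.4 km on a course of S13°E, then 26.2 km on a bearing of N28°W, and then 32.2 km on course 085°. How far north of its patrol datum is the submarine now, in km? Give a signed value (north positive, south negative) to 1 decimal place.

Leg 1 (S13°E, 33.4 km): east 33.4 sin 167° = 7.51, north 33.4 cos 167° = -32.54
Leg 2 (N28°W, 26.2 km): east 26.2 sin 332° = -12.30, north 26.2 cos 332° = 23.13
Leg 3 (085°, 32.2 km): east 32.2 sin 85° = 32.08, north 32.2 cos 85° = 2.81
Net north component: -6.60 km.

-6.6 km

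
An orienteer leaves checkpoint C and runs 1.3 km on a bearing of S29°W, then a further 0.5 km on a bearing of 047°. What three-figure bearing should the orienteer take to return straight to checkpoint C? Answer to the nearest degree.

018°

Leg 1 (S29°W, 1.3 km): east 1.3 sin 209° = -0.63, north 1.3 cos 209° = -1.14
Leg 2 (047°, 0.5 km): east 0.5 sin 47° = 0.37, north 0.5 cos 47° = 0.34
Net displacement: -0.26 east, -0.80 north. Direction back to start is (0.26, 0.80): bearing = atan2(0.26, 0.80) mod 360° = 18.39° ≈ 018°.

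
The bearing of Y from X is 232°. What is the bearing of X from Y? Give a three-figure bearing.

052°

Back-bearing = 232° − 180° = 052°.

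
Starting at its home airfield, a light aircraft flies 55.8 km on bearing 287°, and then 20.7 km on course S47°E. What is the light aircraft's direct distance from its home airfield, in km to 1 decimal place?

Leg 1 (287°, 55.8 km): east 55.8 sin 287° = -53.36, north 55.8 cos 287° = 16.31
Leg 2 (S47°E, 20.7 km): east 20.7 sin 133° = 15.14, north 20.7 cos 133° = -14.12
Net: -38.22 east, 2.20 north. Distance = √((-38.22)² + (2.20)²) = 38.286 km.

38.3 km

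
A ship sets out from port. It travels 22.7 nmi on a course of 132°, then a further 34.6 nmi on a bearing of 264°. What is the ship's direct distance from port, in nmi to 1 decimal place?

25.7 nmi

Leg 1 (132°, 22.7 nmi): east 22.7 sin 132° = 16.87, north 22.7 cos 132° = -15.19
Leg 2 (264°, 34.6 nmi): east 34.6 sin 264° = -34.41, north 34.6 cos 264° = -3.62
Net: -17.54 east, -18.81 north. Distance = √((-17.54)² + (-18.81)²) = 25.717 nmi.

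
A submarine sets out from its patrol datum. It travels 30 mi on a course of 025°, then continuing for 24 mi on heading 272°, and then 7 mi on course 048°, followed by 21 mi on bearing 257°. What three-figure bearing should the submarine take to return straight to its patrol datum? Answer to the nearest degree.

Leg 1 (025°, 30 mi): east 30 sin 25° = 12.68, north 30 cos 25° = 27.19
Leg 2 (272°, 24 mi): east 24 sin 272° = -23.99, north 24 cos 272° = 0.84
Leg 3 (048°, 7 mi): east 7 sin 48° = 5.20, north 7 cos 48° = 4.68
Leg 4 (257°, 21 mi): east 21 sin 257° = -20.46, north 21 cos 257° = -4.72
Net displacement: -26.57 east, 27.99 north. Direction back to start is (26.57, -27.99): bearing = atan2(26.57, -27.99) mod 360° = 136.49° ≈ 136°.

136°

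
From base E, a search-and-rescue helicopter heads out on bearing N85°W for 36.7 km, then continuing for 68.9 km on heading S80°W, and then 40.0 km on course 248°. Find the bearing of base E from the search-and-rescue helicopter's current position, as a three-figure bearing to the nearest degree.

080°

Leg 1 (N85°W, 36.7 km): east 36.7 sin 275° = -36.56, north 36.7 cos 275° = 3.20
Leg 2 (S80°W, 68.9 km): east 68.9 sin 260° = -67.85, north 68.9 cos 260° = -11.96
Leg 3 (248°, 40.0 km): east 40.0 sin 248° = -37.09, north 40.0 cos 248° = -14.98
Net displacement: -141.50 east, -23.75 north. Direction back to start is (141.50, 23.75): bearing = atan2(141.50, 23.75) mod 360° = 80.47° ≈ 080°.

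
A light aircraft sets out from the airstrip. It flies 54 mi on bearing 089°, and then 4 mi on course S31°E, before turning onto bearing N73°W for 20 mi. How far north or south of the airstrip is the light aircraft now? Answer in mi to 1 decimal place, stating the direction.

Leg 1 (089°, 54 mi): east 54 sin 89° = 53.99, north 54 cos 89° = 0.94
Leg 2 (S31°E, 4 mi): east 4 sin 149° = 2.06, north 4 cos 149° = -3.43
Leg 3 (N73°W, 20 mi): east 20 sin 287° = -19.13, north 20 cos 287° = 5.85
Net north component: 3.36 mi.

3.4 mi north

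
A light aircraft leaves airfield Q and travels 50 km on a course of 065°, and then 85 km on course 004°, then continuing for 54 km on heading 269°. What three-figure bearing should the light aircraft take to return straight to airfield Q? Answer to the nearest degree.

179°

Leg 1 (065°, 50 km): east 50 sin 65° = 45.32, north 50 cos 65° = 21.13
Leg 2 (004°, 85 km): east 85 sin 4° = 5.93, north 85 cos 4° = 84.79
Leg 3 (269°, 54 km): east 54 sin 269° = -53.99, north 54 cos 269° = -0.94
Net displacement: -2.75 east, 104.98 north. Direction back to start is (2.75, -104.98): bearing = atan2(2.75, -104.98) mod 360° = 178.50° ≈ 179°.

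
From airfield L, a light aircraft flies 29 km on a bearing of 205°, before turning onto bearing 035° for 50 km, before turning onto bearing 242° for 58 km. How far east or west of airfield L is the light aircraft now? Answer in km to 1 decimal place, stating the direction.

34.8 km west

Leg 1 (205°, 29 km): east 29 sin 205° = -12.26, north 29 cos 205° = -26.28
Leg 2 (035°, 50 km): east 50 sin 35° = 28.68, north 50 cos 35° = 40.96
Leg 3 (242°, 58 km): east 58 sin 242° = -51.21, north 58 cos 242° = -27.23
Net east component: -34.79 km.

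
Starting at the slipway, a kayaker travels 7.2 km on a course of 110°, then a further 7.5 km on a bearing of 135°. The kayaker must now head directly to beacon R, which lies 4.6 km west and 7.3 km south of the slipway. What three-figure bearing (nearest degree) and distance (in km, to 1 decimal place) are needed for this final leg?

272°, 16.7 km

Leg 1 (110°, 7.2 km): east 7.2 sin 110° = 6.77, north 7.2 cos 110° = -2.46
Leg 2 (135°, 7.5 km): east 7.5 sin 135° = 5.30, north 7.5 cos 135° = -5.30
Current position: (12.07, -7.77). Target: (-4.6, -7.3). Remaining: Δeast = -16.67, Δnorth = 0.47.
Bearing = atan2(-16.67, 0.47) mod 360° = 271.60°; distance = √((-16.67)² + (0.47)²) = 16.676 km.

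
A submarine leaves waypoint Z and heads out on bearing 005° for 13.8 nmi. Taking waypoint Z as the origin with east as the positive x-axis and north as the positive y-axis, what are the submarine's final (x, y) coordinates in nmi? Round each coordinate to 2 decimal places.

Leg 1 (005°, 13.8 nmi): east 13.8 sin 5° = 1.20, north 13.8 cos 5° = 13.75
Summing: 1.20 nmi east, 13.75 nmi north → (1.20, 13.75).

(1.20, 13.75)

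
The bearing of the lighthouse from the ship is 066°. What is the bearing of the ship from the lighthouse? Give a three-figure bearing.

246°

Back-bearing = 066° + 180° = 246°.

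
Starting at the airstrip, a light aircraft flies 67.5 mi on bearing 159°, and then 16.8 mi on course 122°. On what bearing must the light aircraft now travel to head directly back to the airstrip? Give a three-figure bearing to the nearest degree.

Leg 1 (159°, 67.5 mi): east 67.5 sin 159° = 24.19, north 67.5 cos 159° = -63.02
Leg 2 (122°, 16.8 mi): east 16.8 sin 122° = 14.25, north 16.8 cos 122° = -8.90
Net displacement: 38.44 east, -71.92 north. Direction back to start is (-38.44, 71.92): bearing = atan2(-38.44, 71.92) mod 360° = 331.88° ≈ 332°.

332°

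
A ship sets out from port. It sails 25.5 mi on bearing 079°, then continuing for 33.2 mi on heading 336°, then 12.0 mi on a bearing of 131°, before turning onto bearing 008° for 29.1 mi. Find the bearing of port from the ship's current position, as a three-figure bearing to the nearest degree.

Leg 1 (079°, 25.5 mi): east 25.5 sin 79° = 25.03, north 25.5 cos 79° = 4.87
Leg 2 (336°, 33.2 mi): east 33.2 sin 336° = -13.50, north 33.2 cos 336° = 30.33
Leg 3 (131°, 12.0 mi): east 12.0 sin 131° = 9.06, north 12.0 cos 131° = -7.87
Leg 4 (008°, 29.1 mi): east 29.1 sin 8° = 4.05, north 29.1 cos 8° = 28.82
Net displacement: 24.63 east, 56.14 north. Direction back to start is (-24.63, -56.14): bearing = atan2(-24.63, -56.14) mod 360° = 203.69° ≈ 204°.

204°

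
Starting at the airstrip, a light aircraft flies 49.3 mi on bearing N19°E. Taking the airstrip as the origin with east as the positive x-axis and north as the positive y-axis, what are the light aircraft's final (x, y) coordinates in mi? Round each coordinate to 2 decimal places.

(16.05, 46.61)

Leg 1 (N19°E, 49.3 mi): east 49.3 sin 19° = 16.05, north 49.3 cos 19° = 46.61
Summing: 16.05 mi east, 46.61 mi north → (16.05, 46.61).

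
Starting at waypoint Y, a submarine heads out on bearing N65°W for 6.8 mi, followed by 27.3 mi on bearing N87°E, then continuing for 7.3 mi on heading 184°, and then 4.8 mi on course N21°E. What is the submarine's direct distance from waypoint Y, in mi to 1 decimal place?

Leg 1 (N65°W, 6.8 mi): east 6.8 sin 295° = -6.16, north 6.8 cos 295° = 2.87
Leg 2 (N87°E, 27.3 mi): east 27.3 sin 87° = 27.26, north 27.3 cos 87° = 1.43
Leg 3 (184°, 7.3 mi): east 7.3 sin 184° = -0.51, north 7.3 cos 184° = -7.28
Leg 4 (N21°E, 4.8 mi): east 4.8 sin 21° = 1.72, north 4.8 cos 21° = 4.48
Net: 22.31 east, 1.50 north. Distance = √((22.31)² + (1.50)²) = 22.361 mi.

22.4 mi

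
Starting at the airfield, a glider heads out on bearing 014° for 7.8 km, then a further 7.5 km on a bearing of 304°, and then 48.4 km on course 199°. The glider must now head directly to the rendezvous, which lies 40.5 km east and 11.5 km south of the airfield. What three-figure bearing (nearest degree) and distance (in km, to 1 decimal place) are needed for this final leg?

Leg 1 (014°, 7.8 km): east 7.8 sin 14° = 1.89, north 7.8 cos 14° = 7.57
Leg 2 (304°, 7.5 km): east 7.5 sin 304° = -6.22, north 7.5 cos 304° = 4.19
Leg 3 (199°, 48.4 km): east 48.4 sin 199° = -15.76, north 48.4 cos 199° = -45.76
Current position: (-20.09, -34.00). Target: (40.5, -11.5). Remaining: Δeast = 60.59, Δnorth = 22.50.
Bearing = atan2(60.59, 22.50) mod 360° = 69.63°; distance = √((60.59)² + (22.50)²) = 64.631 km.

070°, 64.6 km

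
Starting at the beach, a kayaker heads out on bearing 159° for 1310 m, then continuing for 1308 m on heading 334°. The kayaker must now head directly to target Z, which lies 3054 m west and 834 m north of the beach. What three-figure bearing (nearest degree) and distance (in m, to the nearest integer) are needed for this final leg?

Leg 1 (159°, 1310 m): east 1310 sin 159° = 469.46, north 1310 cos 159° = -1222.99
Leg 2 (334°, 1308 m): east 1308 sin 334° = -573.39, north 1308 cos 334° = 1175.62
Current position: (-103.93, -47.37). Target: (-3054, 834). Remaining: Δeast = -2950.07, Δnorth = 881.37.
Bearing = atan2(-2950.07, 881.37) mod 360° = 286.63°; distance = √((-2950.07)² + (881.37)²) = 3078.918 m.

287°, 3079 m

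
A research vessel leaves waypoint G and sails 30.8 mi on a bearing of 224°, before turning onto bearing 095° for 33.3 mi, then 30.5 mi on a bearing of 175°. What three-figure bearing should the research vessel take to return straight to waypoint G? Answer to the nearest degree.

Leg 1 (224°, 30.8 mi): east 30.8 sin 224° = -21.40, north 30.8 cos 224° = -22.16
Leg 2 (095°, 33.3 mi): east 33.3 sin 95° = 33.17, north 33.3 cos 95° = -2.90
Leg 3 (175°, 30.5 mi): east 30.5 sin 175° = 2.66, north 30.5 cos 175° = -30.38
Net displacement: 14.44 east, -55.44 north. Direction back to start is (-14.44, 55.44): bearing = atan2(-14.44, 55.44) mod 360° = 345.41° ≈ 345°.

345°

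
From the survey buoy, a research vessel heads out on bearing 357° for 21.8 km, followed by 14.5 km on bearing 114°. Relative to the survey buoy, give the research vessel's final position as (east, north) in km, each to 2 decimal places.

Leg 1 (357°, 21.8 km): east 21.8 sin 357° = -1.14, north 21.8 cos 357° = 21.77
Leg 2 (114°, 14.5 km): east 14.5 sin 114° = 13.25, north 14.5 cos 114° = -5.90
Summing: 12.11 km east, 15.87 km north → (12.11, 15.87).

(12.11, 15.87)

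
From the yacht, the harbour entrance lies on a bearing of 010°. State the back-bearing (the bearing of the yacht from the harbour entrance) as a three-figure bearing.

Back-bearing = 010° + 180° = 190°.

190°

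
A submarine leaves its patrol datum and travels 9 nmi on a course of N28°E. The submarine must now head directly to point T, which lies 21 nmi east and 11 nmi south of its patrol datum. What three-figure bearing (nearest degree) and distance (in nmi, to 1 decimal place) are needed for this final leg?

Leg 1 (N28°E, 9 nmi): east 9 sin 28° = 4.23, north 9 cos 28° = 7.95
Current position: (4.23, 7.95). Target: (21, -11). Remaining: Δeast = 16.77, Δnorth = -18.95.
Bearing = atan2(16.77, -18.95) mod 360° = 138.48°; distance = √((16.77)² + (-18.95)²) = 25.305 nmi.

138°, 25.3 nmi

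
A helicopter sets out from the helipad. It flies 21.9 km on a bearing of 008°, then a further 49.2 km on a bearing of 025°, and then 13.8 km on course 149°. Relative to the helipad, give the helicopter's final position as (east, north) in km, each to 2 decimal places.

(30.95, 54.45)

Leg 1 (008°, 21.9 km): east 21.9 sin 8° = 3.05, north 21.9 cos 8° = 21.69
Leg 2 (025°, 49.2 km): east 49.2 sin 25° = 20.79, north 49.2 cos 25° = 44.59
Leg 3 (149°, 13.8 km): east 13.8 sin 149° = 7.11, north 13.8 cos 149° = -11.83
Summing: 30.95 km east, 54.45 km north → (30.95, 54.45).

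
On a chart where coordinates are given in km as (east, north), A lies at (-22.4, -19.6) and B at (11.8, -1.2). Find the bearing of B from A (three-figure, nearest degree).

Δeast = 11.8 − -22.4 = 34.20; Δnorth = -1.2 − -19.6 = 18.40.
Bearing = atan2(Δeast, Δnorth) mod 360° = 61.72° ≈ 062°.

062°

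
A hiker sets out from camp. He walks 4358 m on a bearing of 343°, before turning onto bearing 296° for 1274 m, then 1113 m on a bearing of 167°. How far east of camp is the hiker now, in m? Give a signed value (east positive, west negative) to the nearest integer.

Leg 1 (343°, 4358 m): east 4358 sin 343° = -1274.16, north 4358 cos 343° = 4167.58
Leg 2 (296°, 1274 m): east 1274 sin 296° = -1145.06, north 1274 cos 296° = 558.48
Leg 3 (167°, 1113 m): east 1113 sin 167° = 250.37, north 1113 cos 167° = -1084.47
Net east component: -2168.85 m.

-2169 m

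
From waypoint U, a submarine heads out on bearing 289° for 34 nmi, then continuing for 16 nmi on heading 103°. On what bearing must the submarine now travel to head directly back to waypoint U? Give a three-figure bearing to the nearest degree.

114°

Leg 1 (289°, 34 nmi): east 34 sin 289° = -32.15, north 34 cos 289° = 11.07
Leg 2 (103°, 16 nmi): east 16 sin 103° = 15.59, north 16 cos 103° = -3.60
Net displacement: -16.56 east, 7.47 north. Direction back to start is (16.56, -7.47): bearing = atan2(16.56, -7.47) mod 360° = 114.28° ≈ 114°.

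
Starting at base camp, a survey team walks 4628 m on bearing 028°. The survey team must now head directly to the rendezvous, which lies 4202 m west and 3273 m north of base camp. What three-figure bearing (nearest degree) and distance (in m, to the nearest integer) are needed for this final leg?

263°, 6426 m

Leg 1 (028°, 4628 m): east 4628 sin 28° = 2172.71, north 4628 cos 28° = 4086.28
Current position: (2172.71, 4086.28). Target: (-4202, 3273). Remaining: Δeast = -6374.71, Δnorth = -813.28.
Bearing = atan2(-6374.71, -813.28) mod 360° = 262.73°; distance = √((-6374.71)² + (-813.28)²) = 6426.384 m.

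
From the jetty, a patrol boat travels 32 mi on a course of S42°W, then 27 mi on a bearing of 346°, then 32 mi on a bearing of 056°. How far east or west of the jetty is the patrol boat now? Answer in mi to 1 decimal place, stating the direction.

Leg 1 (S42°W, 32 mi): east 32 sin 222° = -21.41, north 32 cos 222° = -23.78
Leg 2 (346°, 27 mi): east 27 sin 346° = -6.53, north 27 cos 346° = 26.20
Leg 3 (056°, 32 mi): east 32 sin 56° = 26.53, north 32 cos 56° = 17.89
Net east component: -1.41 mi.

1.4 mi west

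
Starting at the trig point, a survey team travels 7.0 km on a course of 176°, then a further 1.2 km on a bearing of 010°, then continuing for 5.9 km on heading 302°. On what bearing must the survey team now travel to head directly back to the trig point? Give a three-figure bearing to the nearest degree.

058°

Leg 1 (176°, 7.0 km): east 7.0 sin 176° = 0.49, north 7.0 cos 176° = -6.98
Leg 2 (010°, 1.2 km): east 1.2 sin 10° = 0.21, north 1.2 cos 10° = 1.18
Leg 3 (302°, 5.9 km): east 5.9 sin 302° = -5.00, north 5.9 cos 302° = 3.13
Net displacement: -4.31 east, -2.67 north. Direction back to start is (4.31, 2.67): bearing = atan2(4.31, 2.67) mod 360° = 58.16° ≈ 058°.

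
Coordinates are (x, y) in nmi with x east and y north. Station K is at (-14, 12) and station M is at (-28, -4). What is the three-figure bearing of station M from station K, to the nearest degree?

Δeast = -28 − -14 = -14.00; Δnorth = -4 − 12 = -16.00.
Bearing = atan2(Δeast, Δnorth) mod 360° = 221.19° ≈ 221°.

221°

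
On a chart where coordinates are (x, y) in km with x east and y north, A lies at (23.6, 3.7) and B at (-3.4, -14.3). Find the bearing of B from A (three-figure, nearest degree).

236°

Δeast = -3.4 − 23.6 = -27.00; Δnorth = -14.3 − 3.7 = -18.00.
Bearing = atan2(Δeast, Δnorth) mod 360° = 236.31° ≈ 236°.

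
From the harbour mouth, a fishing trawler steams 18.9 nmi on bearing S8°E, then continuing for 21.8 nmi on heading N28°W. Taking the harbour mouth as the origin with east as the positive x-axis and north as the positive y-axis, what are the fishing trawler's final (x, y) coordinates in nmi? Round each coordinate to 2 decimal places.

(-7.60, 0.53)

Leg 1 (S8°E, 18.9 nmi): east 18.9 sin 172° = 2.63, north 18.9 cos 172° = -18.72
Leg 2 (N28°W, 21.8 nmi): east 21.8 sin 332° = -10.23, north 21.8 cos 332° = 19.25
Summing: -7.60 nmi east, 0.53 nmi north → (-7.60, 0.53).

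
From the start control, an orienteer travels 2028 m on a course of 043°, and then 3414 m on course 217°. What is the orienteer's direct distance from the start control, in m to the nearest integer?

1413 m

Leg 1 (043°, 2028 m): east 2028 sin 43° = 1383.09, north 2028 cos 43° = 1483.19
Leg 2 (217°, 3414 m): east 3414 sin 217° = -2054.60, north 3414 cos 217° = -2726.54
Net: -671.50 east, -1243.36 north. Distance = √((-671.50)² + (-1243.36)²) = 1413.100 m.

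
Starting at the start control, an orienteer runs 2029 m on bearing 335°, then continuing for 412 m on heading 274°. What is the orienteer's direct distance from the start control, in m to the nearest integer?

2258 m

Leg 1 (335°, 2029 m): east 2029 sin 335° = -857.49, north 2029 cos 335° = 1838.90
Leg 2 (274°, 412 m): east 412 sin 274° = -411.00, north 412 cos 274° = 28.74
Net: -1268.49 east, 1867.64 north. Distance = √((-1268.49)² + (1867.64)²) = 2257.684 m.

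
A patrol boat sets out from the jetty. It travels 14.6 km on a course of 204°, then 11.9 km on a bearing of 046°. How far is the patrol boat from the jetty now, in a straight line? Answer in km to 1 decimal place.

5.7 km

Leg 1 (204°, 14.6 km): east 14.6 sin 204° = -5.94, north 14.6 cos 204° = -13.34
Leg 2 (046°, 11.9 km): east 11.9 sin 46° = 8.56, north 11.9 cos 46° = 8.27
Net: 2.62 east, -5.07 north. Distance = √((2.62)² + (-5.07)²) = 5.709 km.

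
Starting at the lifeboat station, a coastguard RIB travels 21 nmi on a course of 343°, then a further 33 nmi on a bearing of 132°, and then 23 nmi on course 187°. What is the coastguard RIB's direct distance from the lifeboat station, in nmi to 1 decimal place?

Leg 1 (343°, 21 nmi): east 21 sin 343° = -6.14, north 21 cos 343° = 20.08
Leg 2 (132°, 33 nmi): east 33 sin 132° = 24.52, north 33 cos 132° = -22.08
Leg 3 (187°, 23 nmi): east 23 sin 187° = -2.80, north 23 cos 187° = -22.83
Net: 15.58 east, -24.83 north. Distance = √((15.58)² + (-24.83)²) = 29.312 nmi.

29.3 nmi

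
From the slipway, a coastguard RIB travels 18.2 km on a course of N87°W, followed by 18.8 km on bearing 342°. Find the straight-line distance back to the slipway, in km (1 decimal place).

30.5 km

Leg 1 (N87°W, 18.2 km): east 18.2 sin 273° = -18.18, north 18.2 cos 273° = 0.95
Leg 2 (342°, 18.8 km): east 18.8 sin 342° = -5.81, north 18.8 cos 342° = 17.88
Net: -23.98 east, 18.83 north. Distance = √((-23.98)² + (18.83)²) = 30.495 km.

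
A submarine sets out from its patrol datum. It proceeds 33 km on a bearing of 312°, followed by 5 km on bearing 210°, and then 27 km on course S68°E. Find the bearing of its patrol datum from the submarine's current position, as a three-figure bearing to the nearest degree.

Leg 1 (312°, 33 km): east 33 sin 312° = -24.52, north 33 cos 312° = 22.08
Leg 2 (210°, 5 km): east 5 sin 210° = -2.50, north 5 cos 210° = -4.33
Leg 3 (S68°E, 27 km): east 27 sin 112° = 25.03, north 27 cos 112° = -10.11
Net displacement: -1.99 east, 7.64 north. Direction back to start is (1.99, -7.64): bearing = atan2(1.99, -7.64) mod 360° = 165.40° ≈ 165°.

165°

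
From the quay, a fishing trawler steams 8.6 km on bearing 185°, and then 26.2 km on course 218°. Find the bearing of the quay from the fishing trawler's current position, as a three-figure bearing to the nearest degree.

Leg 1 (185°, 8.6 km): east 8.6 sin 185° = -0.75, north 8.6 cos 185° = -8.57
Leg 2 (218°, 26.2 km): east 26.2 sin 218° = -16.13, north 26.2 cos 218° = -20.65
Net displacement: -16.88 east, -29.21 north. Direction back to start is (16.88, 29.21): bearing = atan2(16.88, 29.21) mod 360° = 30.02° ≈ 030°.

030°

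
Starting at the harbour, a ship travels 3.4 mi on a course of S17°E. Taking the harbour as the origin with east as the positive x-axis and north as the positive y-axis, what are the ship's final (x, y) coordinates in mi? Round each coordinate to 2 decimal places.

Leg 1 (S17°E, 3.4 mi): east 3.4 sin 163° = 0.99, north 3.4 cos 163° = -3.25
Summing: 0.99 mi east, -3.25 mi north → (0.99, -3.25).

(0.99, -3.25)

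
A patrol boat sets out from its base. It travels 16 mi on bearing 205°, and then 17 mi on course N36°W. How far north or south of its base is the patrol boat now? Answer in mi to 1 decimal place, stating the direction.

Leg 1 (205°, 16 mi): east 16 sin 205° = -6.76, north 16 cos 205° = -14.50
Leg 2 (N36°W, 17 mi): east 17 sin 324° = -9.99, north 17 cos 324° = 13.75
Net north component: -0.75 mi.

0.7 mi south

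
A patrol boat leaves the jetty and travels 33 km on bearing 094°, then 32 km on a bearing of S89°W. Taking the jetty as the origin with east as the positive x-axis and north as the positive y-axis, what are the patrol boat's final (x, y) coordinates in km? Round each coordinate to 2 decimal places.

(0.92, -2.86)

Leg 1 (094°, 33 km): east 33 sin 94° = 32.92, north 33 cos 94° = -2.30
Leg 2 (S89°W, 32 km): east 32 sin 269° = -32.00, north 32 cos 269° = -0.56
Summing: 0.92 km east, -2.86 km north → (0.92, -2.86).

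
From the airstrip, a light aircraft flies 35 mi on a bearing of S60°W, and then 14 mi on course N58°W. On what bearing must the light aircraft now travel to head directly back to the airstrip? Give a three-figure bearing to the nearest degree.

077°

Leg 1 (S60°W, 35 mi): east 35 sin 240° = -30.31, north 35 cos 240° = -17.50
Leg 2 (N58°W, 14 mi): east 14 sin 302° = -11.87, north 14 cos 302° = 7.42
Net displacement: -42.18 east, -10.08 north. Direction back to start is (42.18, 10.08): bearing = atan2(42.18, 10.08) mod 360° = 76.56° ≈ 077°.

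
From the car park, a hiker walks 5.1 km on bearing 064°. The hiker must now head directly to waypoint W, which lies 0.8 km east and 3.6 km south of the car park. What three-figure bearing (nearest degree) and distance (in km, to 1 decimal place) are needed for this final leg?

Leg 1 (064°, 5.1 km): east 5.1 sin 64° = 4.58, north 5.1 cos 64° = 2.24
Current position: (4.58, 2.24). Target: (0.8, -3.6). Remaining: Δeast = -3.78, Δnorth = -5.84.
Bearing = atan2(-3.78, -5.84) mod 360° = 212.96°; distance = √((-3.78)² + (-5.84)²) = 6.955 km.

213°, 7.0 km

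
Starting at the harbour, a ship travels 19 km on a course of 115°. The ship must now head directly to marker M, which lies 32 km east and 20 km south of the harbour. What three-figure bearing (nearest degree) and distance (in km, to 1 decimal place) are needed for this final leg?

129°, 19.0 km

Leg 1 (115°, 19 km): east 19 sin 115° = 17.22, north 19 cos 115° = -8.03
Current position: (17.22, -8.03). Target: (32, -20). Remaining: Δeast = 14.78, Δnorth = -11.97.
Bearing = atan2(14.78, -11.97) mod 360° = 129.00°; distance = √((14.78)² + (-11.97)²) = 19.019 km.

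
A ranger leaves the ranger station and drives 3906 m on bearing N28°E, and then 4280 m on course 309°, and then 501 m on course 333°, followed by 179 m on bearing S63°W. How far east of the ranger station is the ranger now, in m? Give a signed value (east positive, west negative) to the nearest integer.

Leg 1 (N28°E, 3906 m): east 3906 sin 28° = 1833.76, north 3906 cos 28° = 3448.79
Leg 2 (309°, 4280 m): east 4280 sin 309° = -3326.18, north 4280 cos 309° = 2693.49
Leg 3 (333°, 501 m): east 501 sin 333° = -227.45, north 501 cos 333° = 446.39
Leg 4 (S63°W, 179 m): east 179 sin 243° = -159.49, north 179 cos 243° = -81.26
Net east component: -1879.37 m.

-1879 m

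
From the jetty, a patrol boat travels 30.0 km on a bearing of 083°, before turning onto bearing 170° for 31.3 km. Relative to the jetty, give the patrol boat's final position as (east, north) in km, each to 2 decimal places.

Leg 1 (083°, 30.0 km): east 30.0 sin 83° = 29.78, north 30.0 cos 83° = 3.66
Leg 2 (170°, 31.3 km): east 31.3 sin 170° = 5.44, north 31.3 cos 170° = -30.82
Summing: 35.21 km east, -27.17 km north → (35.21, -27.17).

(35.21, -27.17)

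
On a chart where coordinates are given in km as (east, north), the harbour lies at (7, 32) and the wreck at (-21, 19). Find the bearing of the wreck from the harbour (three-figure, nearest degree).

Δeast = -21 − 7 = -28.00; Δnorth = 19 − 32 = -13.00.
Bearing = atan2(Δeast, Δnorth) mod 360° = 245.10° ≈ 245°.

245°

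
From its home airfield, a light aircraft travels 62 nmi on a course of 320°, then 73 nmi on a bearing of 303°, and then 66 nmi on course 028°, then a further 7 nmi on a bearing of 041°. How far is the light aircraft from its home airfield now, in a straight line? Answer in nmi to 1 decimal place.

Leg 1 (320°, 62 nmi): east 62 sin 320° = -39.85, north 62 cos 320° = 47.49
Leg 2 (303°, 73 nmi): east 73 sin 303° = -61.22, north 73 cos 303° = 39.76
Leg 3 (028°, 66 nmi): east 66 sin 28° = 30.99, north 66 cos 28° = 58.27
Leg 4 (041°, 7 nmi): east 7 sin 41° = 4.59, north 7 cos 41° = 5.28
Net: -65.50 east, 150.81 north. Distance = √((-65.50)² + (150.81)²) = 164.420 nmi.

164.4 nmi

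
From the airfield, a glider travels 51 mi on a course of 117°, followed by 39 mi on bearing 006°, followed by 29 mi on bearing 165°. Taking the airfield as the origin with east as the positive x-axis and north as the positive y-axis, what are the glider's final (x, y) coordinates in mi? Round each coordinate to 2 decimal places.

(57.02, -12.38)

Leg 1 (117°, 51 mi): east 51 sin 117° = 45.44, north 51 cos 117° = -23.15
Leg 2 (006°, 39 mi): east 39 sin 6° = 4.08, north 39 cos 6° = 38.79
Leg 3 (165°, 29 mi): east 29 sin 165° = 7.51, north 29 cos 165° = -28.01
Summing: 57.02 mi east, -12.38 mi north → (57.02, -12.38).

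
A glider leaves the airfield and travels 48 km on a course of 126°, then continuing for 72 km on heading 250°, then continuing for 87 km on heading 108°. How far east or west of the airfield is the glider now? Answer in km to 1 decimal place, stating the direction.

53.9 km east

Leg 1 (126°, 48 km): east 48 sin 126° = 38.83, north 48 cos 126° = -28.21
Leg 2 (250°, 72 km): east 72 sin 250° = -67.66, north 72 cos 250° = -24.63
Leg 3 (108°, 87 km): east 87 sin 108° = 82.74, north 87 cos 108° = -26.88
Net east component: 53.92 km.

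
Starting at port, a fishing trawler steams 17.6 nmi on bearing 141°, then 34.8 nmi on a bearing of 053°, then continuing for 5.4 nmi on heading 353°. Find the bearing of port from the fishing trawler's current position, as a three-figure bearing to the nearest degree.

252°

Leg 1 (141°, 17.6 nmi): east 17.6 sin 141° = 11.08, north 17.6 cos 141° = -13.68
Leg 2 (053°, 34.8 nmi): east 34.8 sin 53° = 27.79, north 34.8 cos 53° = 20.94
Leg 3 (353°, 5.4 nmi): east 5.4 sin 353° = -0.66, north 5.4 cos 353° = 5.36
Net displacement: 38.21 east, 12.63 north. Direction back to start is (-38.21, -12.63): bearing = atan2(-38.21, -12.63) mod 360° = 251.72° ≈ 252°.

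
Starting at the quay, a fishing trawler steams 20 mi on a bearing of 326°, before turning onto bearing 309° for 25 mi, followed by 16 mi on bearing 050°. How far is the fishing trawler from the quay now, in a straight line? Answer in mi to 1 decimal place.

46.4 mi

Leg 1 (326°, 20 mi): east 20 sin 326° = -11.18, north 20 cos 326° = 16.58
Leg 2 (309°, 25 mi): east 25 sin 309° = -19.43, north 25 cos 309° = 15.73
Leg 3 (050°, 16 mi): east 16 sin 50° = 12.26, north 16 cos 50° = 10.28
Net: -18.36 east, 42.60 north. Distance = √((-18.36)² + (42.60)²) = 46.385 mi.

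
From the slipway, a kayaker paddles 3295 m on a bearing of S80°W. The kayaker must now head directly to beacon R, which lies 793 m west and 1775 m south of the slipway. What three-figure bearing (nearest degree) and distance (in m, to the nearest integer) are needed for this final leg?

116°, 2731 m

Leg 1 (S80°W, 3295 m): east 3295 sin 260° = -3244.94, north 3295 cos 260° = -572.17
Current position: (-3244.94, -572.17). Target: (-793, -1775). Remaining: Δeast = 2451.94, Δnorth = -1202.83.
Bearing = atan2(2451.94, -1202.83) mod 360° = 116.13°; distance = √((2451.94)² + (-1202.83)²) = 2731.083 m.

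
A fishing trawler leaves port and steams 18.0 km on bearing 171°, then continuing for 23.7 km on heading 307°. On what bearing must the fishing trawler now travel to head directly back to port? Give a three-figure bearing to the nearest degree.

Leg 1 (171°, 18.0 km): east 18.0 sin 171° = 2.82, north 18.0 cos 171° = -17.78
Leg 2 (307°, 23.7 km): east 23.7 sin 307° = -18.93, north 23.7 cos 307° = 14.26
Net displacement: -16.11 east, -3.52 north. Direction back to start is (16.11, 3.52): bearing = atan2(16.11, 3.52) mod 360° = 77.69° ≈ 078°.

078°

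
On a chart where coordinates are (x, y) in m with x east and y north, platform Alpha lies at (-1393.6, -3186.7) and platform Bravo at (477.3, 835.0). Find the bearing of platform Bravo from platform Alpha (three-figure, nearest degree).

025°

Δeast = 477.3 − -1393.6 = 1870.90; Δnorth = 835.0 − -3186.7 = 4021.70.
Bearing = atan2(Δeast, Δnorth) mod 360° = 24.95° ≈ 025°.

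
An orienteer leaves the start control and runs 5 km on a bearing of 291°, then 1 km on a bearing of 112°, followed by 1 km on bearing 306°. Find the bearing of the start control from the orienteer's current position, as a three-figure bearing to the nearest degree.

114°

Leg 1 (291°, 5 km): east 5 sin 291° = -4.67, north 5 cos 291° = 1.79
Leg 2 (112°, 1 km): east 1 sin 112° = 0.93, north 1 cos 112° = -0.37
Leg 3 (306°, 1 km): east 1 sin 306° = -0.81, north 1 cos 306° = 0.59
Net displacement: -4.55 east, 2.01 north. Direction back to start is (4.55, -2.01): bearing = atan2(4.55, -2.01) mod 360° = 113.78° ≈ 114°.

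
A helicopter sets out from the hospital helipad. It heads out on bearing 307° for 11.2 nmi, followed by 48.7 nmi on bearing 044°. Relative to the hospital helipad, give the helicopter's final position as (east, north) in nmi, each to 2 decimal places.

Leg 1 (307°, 11.2 nmi): east 11.2 sin 307° = -8.94, north 11.2 cos 307° = 6.74
Leg 2 (044°, 48.7 nmi): east 48.7 sin 44° = 33.83, north 48.7 cos 44° = 35.03
Summing: 24.89 nmi east, 41.77 nmi north → (24.89, 41.77).

(24.89, 41.77)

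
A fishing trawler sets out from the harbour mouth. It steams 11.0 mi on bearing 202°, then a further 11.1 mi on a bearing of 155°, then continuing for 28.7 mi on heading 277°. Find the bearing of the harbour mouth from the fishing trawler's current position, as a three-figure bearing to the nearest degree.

Leg 1 (202°, 11.0 mi): east 11.0 sin 202° = -4.12, north 11.0 cos 202° = -10.20
Leg 2 (155°, 11.1 mi): east 11.1 sin 155° = 4.69, north 11.1 cos 155° = -10.06
Leg 3 (277°, 28.7 mi): east 28.7 sin 277° = -28.49, north 28.7 cos 277° = 3.50
Net displacement: -27.92 east, -16.76 north. Direction back to start is (27.92, 16.76): bearing = atan2(27.92, 16.76) mod 360° = 59.02° ≈ 059°.

059°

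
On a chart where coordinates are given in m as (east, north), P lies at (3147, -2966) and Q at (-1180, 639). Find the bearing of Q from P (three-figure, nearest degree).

Δeast = -1180 − 3147 = -4327.00; Δnorth = 639 − -2966 = 3605.00.
Bearing = atan2(Δeast, Δnorth) mod 360° = 309.80° ≈ 310°.

310°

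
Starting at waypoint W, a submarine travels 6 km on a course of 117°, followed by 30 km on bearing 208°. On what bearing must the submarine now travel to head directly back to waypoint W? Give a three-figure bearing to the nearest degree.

Leg 1 (117°, 6 km): east 6 sin 117° = 5.35, north 6 cos 117° = -2.72
Leg 2 (208°, 30 km): east 30 sin 208° = -14.08, north 30 cos 208° = -26.49
Net displacement: -8.74 east, -29.21 north. Direction back to start is (8.74, 29.21): bearing = atan2(8.74, 29.21) mod 360° = 16.65° ≈ 017°.

017°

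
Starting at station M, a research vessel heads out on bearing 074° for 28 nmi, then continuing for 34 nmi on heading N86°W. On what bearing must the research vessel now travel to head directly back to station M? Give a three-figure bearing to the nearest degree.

145°

Leg 1 (074°, 28 nmi): east 28 sin 74° = 26.92, north 28 cos 74° = 7.72
Leg 2 (N86°W, 34 nmi): east 34 sin 274° = -33.92, north 34 cos 274° = 2.37
Net displacement: -7.00 east, 10.09 north. Direction back to start is (7.00, -10.09): bearing = atan2(7.00, -10.09) mod 360° = 145.24° ≈ 145°.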